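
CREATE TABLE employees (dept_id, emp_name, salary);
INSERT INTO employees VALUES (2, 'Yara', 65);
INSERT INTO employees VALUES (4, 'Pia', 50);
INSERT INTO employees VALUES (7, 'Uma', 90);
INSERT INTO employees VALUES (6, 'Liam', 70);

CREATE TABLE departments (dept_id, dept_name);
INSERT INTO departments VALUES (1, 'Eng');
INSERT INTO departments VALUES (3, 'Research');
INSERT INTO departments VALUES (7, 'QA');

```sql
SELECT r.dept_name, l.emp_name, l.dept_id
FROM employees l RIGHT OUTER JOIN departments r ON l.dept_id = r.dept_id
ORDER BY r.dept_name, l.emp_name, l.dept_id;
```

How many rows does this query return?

RIGHT JOIN keeps every row from `departments`; unmatched rows get NULL for `employees`'s columns.
Matching on l.dept_id = r.dept_id.
Matched pairs: 1; unmatched r rows kept: 2.
Total: 1 matched + 2 padded = 3 rows.

3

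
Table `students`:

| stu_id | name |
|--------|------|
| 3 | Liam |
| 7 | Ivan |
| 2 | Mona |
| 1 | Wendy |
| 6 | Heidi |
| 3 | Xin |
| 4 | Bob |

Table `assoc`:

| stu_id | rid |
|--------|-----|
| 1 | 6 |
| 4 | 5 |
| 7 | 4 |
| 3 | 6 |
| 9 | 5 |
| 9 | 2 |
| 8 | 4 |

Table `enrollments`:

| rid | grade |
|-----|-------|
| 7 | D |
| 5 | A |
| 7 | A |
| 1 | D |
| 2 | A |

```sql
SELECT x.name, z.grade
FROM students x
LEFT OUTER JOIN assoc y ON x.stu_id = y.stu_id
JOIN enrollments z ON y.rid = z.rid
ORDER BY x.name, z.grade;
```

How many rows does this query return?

1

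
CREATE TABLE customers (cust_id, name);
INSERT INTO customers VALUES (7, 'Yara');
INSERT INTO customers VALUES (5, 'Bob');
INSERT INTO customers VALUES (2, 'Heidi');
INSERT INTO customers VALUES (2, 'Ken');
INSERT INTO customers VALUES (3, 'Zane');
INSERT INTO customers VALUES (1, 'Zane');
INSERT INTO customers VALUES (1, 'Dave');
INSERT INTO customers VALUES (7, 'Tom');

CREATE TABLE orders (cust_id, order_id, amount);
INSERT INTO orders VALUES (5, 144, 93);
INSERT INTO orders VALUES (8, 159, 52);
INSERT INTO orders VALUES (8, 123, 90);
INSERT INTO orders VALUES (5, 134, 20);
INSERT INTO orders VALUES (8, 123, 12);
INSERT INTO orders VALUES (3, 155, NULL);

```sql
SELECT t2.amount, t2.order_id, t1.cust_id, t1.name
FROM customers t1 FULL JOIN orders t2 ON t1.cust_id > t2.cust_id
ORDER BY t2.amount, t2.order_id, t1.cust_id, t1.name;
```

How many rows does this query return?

15

FULL OUTER JOIN keeps every row from both sides; unmatched rows get NULL for the other side's columns.
Matching on t1.cust_id > t2.cust_id.
- t1[0] cust_id=7 → 3 match(es) in t2 → 3 row(s).
- t1[1] cust_id=5 → 1 match(es) in t2 → 1 row(s).
- t1[2] cust_id=2 → no match; kept with NULLs on the t2 side.
- t1[3] cust_id=2 → no match; kept with NULLs on the t2 side.
- t1[4] cust_id=3 → no match; kept with NULLs on the t2 side.
- t1[5] cust_id=1 → no match; kept with NULLs on the t2 side.
- t1[6] cust_id=1 → no match; kept with NULLs on the t2 side.
- t1[7] cust_id=7 → 3 match(es) in t2 → 3 row(s).
- plus 3 unmatched t2 row(s), each kept with NULL t1 columns.
Total: 7 matched + 8 padded = 15 rows.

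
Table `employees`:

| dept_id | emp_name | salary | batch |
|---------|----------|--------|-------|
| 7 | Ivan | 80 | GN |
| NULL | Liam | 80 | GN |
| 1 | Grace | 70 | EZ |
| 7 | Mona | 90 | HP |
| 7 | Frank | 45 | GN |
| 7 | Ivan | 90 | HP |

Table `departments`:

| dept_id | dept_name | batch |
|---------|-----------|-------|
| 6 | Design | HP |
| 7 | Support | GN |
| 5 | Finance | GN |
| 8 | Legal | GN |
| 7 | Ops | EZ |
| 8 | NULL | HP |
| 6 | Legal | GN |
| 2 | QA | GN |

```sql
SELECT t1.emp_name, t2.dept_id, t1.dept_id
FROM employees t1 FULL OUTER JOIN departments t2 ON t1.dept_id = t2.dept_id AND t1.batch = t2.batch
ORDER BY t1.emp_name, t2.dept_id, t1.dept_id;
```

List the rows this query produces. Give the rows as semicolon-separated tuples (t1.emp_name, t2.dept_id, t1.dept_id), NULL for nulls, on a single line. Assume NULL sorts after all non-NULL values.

(Frank, 7, 7); (Grace, NULL, 1); (Ivan, 7, 7); (Ivan, NULL, 7); (Liam, NULL, NULL); (Mona, NULL, 7); (NULL, 2, NULL); (NULL, 5, NULL); (NULL, 6, NULL); (NULL, 6, NULL); (NULL, 7, NULL); (NULL, 8, NULL); (NULL, 8, NULL)

FULL OUTER JOIN keeps every row from both sides; unmatched rows get NULL for the other side's columns.
Matching on t1.dept_id = t2.dept_id AND t1.batch = t2.batch. A NULL in a compared column never satisfies the condition.
- t1 (dept_id=7, batch=GN) pairs with 1 row(s) of t2.
- t1 (dept_id=NULL, batch=GN) has no partner → padded with NULL.
- t1 (dept_id=1, batch=EZ) has no partner → padded with NULL.
- t1 (dept_id=7, batch=HP) has no partner → padded with NULL.
- t1 (dept_id=7, batch=GN) pairs with 1 row(s) of t2.
- t1 (dept_id=7, batch=HP) has no partner → padded with NULL.
- 7 t2 row(s) had no t1 match → kept, t1 columns NULL.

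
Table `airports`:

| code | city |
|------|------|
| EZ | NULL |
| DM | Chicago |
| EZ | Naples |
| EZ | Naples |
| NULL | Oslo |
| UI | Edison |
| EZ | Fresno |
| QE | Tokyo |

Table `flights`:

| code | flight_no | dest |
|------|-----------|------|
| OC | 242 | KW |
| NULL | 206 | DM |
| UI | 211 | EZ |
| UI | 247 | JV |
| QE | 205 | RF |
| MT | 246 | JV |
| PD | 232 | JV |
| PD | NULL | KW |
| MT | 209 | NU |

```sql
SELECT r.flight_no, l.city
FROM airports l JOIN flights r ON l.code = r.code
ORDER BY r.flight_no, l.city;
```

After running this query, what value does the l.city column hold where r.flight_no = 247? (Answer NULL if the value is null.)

Edison

INNER JOIN keeps only pairs where the ON condition holds.
Matching on l.code = r.code. A NULL in a compared column never satisfies the condition.
- l (code=EZ) has no partner → excluded.
- l (code=DM) has no partner → excluded.
- l (code=EZ) has no partner → excluded.
- l (code=EZ) has no partner → excluded.
- l (code=NULL) has no partner → excluded.
- l (code=UI) pairs with 2 row(s) of r.
- l (code=EZ) has no partner → excluded.
- l (code=QE) pairs with 1 row(s) of r.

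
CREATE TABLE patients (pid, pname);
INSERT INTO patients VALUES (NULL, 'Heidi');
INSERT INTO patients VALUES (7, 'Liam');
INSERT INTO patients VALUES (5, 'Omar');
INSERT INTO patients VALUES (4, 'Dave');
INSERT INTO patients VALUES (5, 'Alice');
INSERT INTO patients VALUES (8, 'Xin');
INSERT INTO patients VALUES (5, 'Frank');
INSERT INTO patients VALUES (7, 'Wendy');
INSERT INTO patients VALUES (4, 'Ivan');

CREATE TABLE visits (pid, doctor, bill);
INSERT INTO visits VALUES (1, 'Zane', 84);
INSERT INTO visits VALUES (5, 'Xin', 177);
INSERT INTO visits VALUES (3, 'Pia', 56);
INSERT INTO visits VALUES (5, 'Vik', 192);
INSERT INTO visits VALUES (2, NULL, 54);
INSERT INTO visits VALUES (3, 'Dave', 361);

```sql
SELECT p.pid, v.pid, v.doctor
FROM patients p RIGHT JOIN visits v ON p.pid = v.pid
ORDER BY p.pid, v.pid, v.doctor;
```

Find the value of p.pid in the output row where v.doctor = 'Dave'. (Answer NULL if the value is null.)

NULL

RIGHT JOIN keeps every row from `visits`; unmatched rows get NULL for `patients`'s columns.
Matching on p.pid = v.pid. A NULL in a compared column never satisfies the condition.
- p[0] pid=NULL → no match.
- p[1] pid=7 → no match.
- p[2] pid=5 → 2 match(es) in v → 2 row(s).
- p[3] pid=4 → no match.
- p[4] pid=5 → 2 match(es) in v → 2 row(s).
- p[5] pid=8 → no match.
- p[6] pid=5 → 2 match(es) in v → 2 row(s).
- p[7] pid=7 → no match.
- p[8] pid=4 → no match.
- 4 v row(s) had no p match → kept, p columns NULL.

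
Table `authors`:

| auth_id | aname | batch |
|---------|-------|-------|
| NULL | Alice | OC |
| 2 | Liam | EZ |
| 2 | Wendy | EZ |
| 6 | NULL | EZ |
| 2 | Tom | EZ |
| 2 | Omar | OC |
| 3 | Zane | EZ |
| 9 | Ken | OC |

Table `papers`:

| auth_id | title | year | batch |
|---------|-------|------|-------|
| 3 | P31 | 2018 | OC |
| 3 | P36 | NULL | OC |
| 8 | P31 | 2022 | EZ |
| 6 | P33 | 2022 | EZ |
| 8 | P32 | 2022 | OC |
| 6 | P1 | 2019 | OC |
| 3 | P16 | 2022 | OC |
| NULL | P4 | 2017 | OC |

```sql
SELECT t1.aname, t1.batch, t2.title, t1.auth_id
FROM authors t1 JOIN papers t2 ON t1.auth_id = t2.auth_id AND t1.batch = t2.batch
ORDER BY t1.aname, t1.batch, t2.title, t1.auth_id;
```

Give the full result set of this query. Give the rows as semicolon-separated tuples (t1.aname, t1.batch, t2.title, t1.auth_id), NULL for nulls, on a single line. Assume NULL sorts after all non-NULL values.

(NULL, EZ, P33, 6)

INNER JOIN keeps only pairs where the ON condition holds.
Matching on t1.auth_id = t2.auth_id AND t1.batch = t2.batch. A NULL in a compared column never satisfies the condition.
- auth_id=NULL, batch=OC: no matching t2 row, dropped.
- auth_id=2, batch=EZ: no matching t2 row, dropped.
- auth_id=2, batch=EZ: no matching t2 row, dropped.
- auth_id=6, batch=EZ: 1 matching t2 row(s), so 1 row(s) emitted.
- auth_id=2, batch=EZ: no matching t2 row, dropped.
- auth_id=2, batch=OC: no matching t2 row, dropped.
- auth_id=3, batch=EZ: no matching t2 row, dropped.
- auth_id=9, batch=OC: no matching t2 row, dropped.
After projecting and ordering:
t1.aname | t1.batch | t2.title | t1.auth_id
NULL | EZ | P33 | 6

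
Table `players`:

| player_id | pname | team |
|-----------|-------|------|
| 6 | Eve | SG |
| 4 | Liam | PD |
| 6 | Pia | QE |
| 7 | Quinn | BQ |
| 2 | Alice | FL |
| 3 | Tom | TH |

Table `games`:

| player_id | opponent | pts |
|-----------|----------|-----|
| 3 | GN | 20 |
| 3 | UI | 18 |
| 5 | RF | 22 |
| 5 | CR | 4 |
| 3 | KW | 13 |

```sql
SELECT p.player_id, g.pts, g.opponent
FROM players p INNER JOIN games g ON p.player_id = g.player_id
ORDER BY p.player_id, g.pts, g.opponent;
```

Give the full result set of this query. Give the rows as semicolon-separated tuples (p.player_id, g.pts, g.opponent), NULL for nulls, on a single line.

(3, 13, KW); (3, 18, UI); (3, 20, GN)

INNER JOIN keeps only pairs where the ON condition holds.
Matching on p.player_id = g.player_id.
Matched pairs: 3.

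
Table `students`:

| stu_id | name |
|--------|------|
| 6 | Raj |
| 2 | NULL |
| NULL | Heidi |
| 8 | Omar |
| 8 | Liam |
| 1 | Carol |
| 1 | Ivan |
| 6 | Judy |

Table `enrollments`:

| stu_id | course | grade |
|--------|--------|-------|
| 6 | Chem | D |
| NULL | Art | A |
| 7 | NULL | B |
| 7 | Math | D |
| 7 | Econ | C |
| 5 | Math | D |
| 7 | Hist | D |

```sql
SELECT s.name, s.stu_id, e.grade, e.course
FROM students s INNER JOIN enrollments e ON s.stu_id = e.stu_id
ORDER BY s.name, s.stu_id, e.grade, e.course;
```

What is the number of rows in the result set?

2

INNER JOIN keeps only pairs where the ON condition holds.
Matching on s.stu_id = e.stu_id. A NULL in a compared column never satisfies the condition.
- stu_id=6: 1 matching e row(s), so 1 row(s) emitted.
- stu_id=2: no matching e row, dropped.
- stu_id=NULL: no matching e row, dropped.
- stu_id=8: no matching e row, dropped.
- stu_id=8: no matching e row, dropped.
- stu_id=1: no matching e row, dropped.
- stu_id=1: no matching e row, dropped.
- stu_id=6: 1 matching e row(s), so 1 row(s) emitted.
Total: 2 rows.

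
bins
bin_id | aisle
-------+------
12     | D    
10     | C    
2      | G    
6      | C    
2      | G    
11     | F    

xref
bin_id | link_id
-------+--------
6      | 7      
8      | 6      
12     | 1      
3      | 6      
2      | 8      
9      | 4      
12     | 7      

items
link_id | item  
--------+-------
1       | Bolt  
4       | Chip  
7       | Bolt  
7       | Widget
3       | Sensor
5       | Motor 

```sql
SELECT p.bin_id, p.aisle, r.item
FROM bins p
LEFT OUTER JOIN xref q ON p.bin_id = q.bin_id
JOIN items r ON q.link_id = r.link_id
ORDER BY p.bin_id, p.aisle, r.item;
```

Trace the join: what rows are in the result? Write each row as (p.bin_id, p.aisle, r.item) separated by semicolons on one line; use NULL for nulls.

(6, C, Bolt); (6, C, Widget); (12, D, Bolt); (12, D, Bolt); (12, D, Widget)

Step 1 — p LEFT JOIN q on bin_id → 7 row(s).
Then INNER JOIN `items r` on link_id: keep only rows whose q.link_id appears in r.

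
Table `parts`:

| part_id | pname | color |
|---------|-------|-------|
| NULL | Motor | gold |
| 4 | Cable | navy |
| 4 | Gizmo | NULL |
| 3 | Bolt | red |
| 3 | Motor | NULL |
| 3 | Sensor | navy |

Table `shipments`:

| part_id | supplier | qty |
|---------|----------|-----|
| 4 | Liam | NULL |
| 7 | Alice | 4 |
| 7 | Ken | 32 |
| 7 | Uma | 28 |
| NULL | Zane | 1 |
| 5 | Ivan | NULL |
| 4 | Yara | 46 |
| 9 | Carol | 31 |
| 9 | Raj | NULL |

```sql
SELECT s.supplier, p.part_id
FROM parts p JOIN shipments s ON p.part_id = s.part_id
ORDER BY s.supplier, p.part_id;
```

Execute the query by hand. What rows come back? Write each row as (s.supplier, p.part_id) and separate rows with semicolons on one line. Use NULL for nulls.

(Liam, 4); (Liam, 4); (Yara, 4); (Yara, 4)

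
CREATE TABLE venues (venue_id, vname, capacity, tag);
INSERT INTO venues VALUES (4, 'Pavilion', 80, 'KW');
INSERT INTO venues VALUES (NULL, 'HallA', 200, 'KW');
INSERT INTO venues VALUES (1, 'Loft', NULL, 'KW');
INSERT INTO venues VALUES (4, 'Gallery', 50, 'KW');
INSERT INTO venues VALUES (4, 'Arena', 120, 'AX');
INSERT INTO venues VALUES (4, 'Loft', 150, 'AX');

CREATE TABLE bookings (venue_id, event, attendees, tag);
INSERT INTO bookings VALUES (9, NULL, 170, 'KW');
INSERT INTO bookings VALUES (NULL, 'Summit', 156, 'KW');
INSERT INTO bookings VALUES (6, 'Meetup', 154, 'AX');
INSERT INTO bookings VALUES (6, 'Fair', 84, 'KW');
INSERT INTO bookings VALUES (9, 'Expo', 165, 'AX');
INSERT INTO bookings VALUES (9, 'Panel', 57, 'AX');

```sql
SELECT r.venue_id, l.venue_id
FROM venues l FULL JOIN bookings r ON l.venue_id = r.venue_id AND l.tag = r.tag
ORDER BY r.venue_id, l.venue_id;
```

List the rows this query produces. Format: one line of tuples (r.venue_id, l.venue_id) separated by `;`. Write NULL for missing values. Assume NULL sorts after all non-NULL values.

(6, NULL); (6, NULL); (9, NULL); (9, NULL); (9, NULL); (NULL, 1); (NULL, 4); (NULL, 4); (NULL, 4); (NULL, 4); (NULL, NULL); (NULL, NULL)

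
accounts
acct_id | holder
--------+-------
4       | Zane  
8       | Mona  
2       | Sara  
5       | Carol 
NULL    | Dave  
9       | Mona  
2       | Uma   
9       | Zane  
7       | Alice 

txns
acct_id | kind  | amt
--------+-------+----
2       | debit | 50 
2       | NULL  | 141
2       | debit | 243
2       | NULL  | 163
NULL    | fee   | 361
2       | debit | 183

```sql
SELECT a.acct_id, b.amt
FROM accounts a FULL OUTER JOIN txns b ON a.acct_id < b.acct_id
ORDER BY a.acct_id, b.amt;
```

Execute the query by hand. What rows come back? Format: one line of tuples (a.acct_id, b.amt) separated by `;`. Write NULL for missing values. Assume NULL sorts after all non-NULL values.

(2, NULL); (2, NULL); (4, NULL); (5, NULL); (7, NULL); (8, NULL); (9, NULL); (9, NULL); (NULL, 50); (NULL, 141); (NULL, 163); (NULL, 183); (NULL, 243); (NULL, 361); (NULL, NULL)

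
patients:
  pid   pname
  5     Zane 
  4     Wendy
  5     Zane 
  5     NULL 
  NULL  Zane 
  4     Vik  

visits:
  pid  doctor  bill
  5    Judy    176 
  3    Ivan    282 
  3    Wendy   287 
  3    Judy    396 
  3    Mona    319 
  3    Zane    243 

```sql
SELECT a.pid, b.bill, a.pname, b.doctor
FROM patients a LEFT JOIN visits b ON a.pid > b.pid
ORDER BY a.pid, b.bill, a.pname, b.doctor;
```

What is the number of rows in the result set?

LEFT JOIN keeps every row from `patients`; unmatched rows get NULL for `visits`'s columns.
Matching on a.pid > b.pid. A NULL in a compared column never satisfies the condition.
Matched pairs: 25; unmatched a rows kept: 1.
Total: 25 matched + 1 padded = 26 rows.

26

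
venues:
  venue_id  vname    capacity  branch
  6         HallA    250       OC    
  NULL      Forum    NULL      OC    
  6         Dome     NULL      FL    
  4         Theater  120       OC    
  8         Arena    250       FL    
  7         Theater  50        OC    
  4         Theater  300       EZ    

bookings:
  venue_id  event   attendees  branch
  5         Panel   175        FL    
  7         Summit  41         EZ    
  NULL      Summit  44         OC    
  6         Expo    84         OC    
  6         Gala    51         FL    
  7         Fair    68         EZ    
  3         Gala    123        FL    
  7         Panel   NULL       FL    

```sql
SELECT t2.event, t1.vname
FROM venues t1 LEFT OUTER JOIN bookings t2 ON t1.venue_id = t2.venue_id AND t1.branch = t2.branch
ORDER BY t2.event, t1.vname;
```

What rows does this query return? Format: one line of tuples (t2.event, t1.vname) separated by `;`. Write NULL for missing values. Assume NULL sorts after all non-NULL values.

LEFT JOIN keeps every row from `venues`; unmatched rows get NULL for `bookings`'s columns.
Matching on t1.venue_id = t2.venue_id AND t1.branch = t2.branch. A NULL in a compared column never satisfies the condition.
- t1[0] venue_id=6, branch=OC → 1 match(es) in t2 → 1 row(s).
- t1[1] venue_id=NULL, branch=OC → no match; kept with NULLs on the t2 side.
- t1[2] venue_id=6, branch=FL → 1 match(es) in t2 → 1 row(s).
- t1[3] venue_id=4, branch=OC → no match; kept with NULLs on the t2 side.
- t1[4] venue_id=8, branch=FL → no match; kept with NULLs on the t2 side.
- t1[5] venue_id=7, branch=OC → no match; kept with NULLs on the t2 side.
- t1[6] venue_id=4, branch=EZ → no match; kept with NULLs on the t2 side.
After projecting and ordering:
t2.event | t1.vname
Expo | HallA
Gala | Dome
NULL | Arena
NULL | Forum
NULL | Theater
NULL | Theater
NULL | Theater

(Expo, HallA); (Gala, Dome); (NULL, Arena); (NULL, Forum); (NULL, Theater); (NULL, Theater); (NULL, Theater)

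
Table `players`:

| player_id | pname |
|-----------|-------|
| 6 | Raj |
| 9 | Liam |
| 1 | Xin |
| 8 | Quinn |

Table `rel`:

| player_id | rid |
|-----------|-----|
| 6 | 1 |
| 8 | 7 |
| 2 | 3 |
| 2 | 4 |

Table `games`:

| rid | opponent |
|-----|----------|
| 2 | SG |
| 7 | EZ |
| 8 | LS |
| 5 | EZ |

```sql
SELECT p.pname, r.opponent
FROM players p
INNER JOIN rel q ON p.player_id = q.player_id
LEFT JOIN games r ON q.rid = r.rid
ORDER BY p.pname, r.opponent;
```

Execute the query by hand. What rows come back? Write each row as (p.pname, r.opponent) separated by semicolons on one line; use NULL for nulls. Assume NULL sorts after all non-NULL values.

(Quinn, EZ); (Raj, NULL)

Joins associate left-to-right: players INNER JOIN rel on player_id gives 2 intermediate row(s).
Then LEFT JOIN `games r` on rid: each of those 2 rows is kept; rows whose q.rid has no match in r get NULL for r's columns.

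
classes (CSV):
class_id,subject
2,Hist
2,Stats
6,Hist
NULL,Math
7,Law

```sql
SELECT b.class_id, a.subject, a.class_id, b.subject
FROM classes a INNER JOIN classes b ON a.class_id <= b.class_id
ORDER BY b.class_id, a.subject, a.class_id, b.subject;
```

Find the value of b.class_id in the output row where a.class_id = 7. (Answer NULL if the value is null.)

7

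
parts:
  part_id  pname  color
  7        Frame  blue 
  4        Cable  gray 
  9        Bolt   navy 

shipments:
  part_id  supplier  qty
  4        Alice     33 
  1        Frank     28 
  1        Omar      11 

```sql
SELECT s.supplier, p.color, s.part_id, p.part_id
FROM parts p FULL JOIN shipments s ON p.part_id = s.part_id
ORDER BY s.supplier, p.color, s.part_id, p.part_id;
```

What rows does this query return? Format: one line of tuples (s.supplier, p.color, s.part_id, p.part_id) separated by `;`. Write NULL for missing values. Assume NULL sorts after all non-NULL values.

FULL OUTER JOIN keeps every row from both sides; unmatched rows get NULL for the other side's columns.
Matching on p.part_id = s.part_id.
Matched pairs: 1; unmatched p rows kept: 2; unmatched s rows kept: 2.

(Alice, gray, 4, 4); (Frank, NULL, 1, NULL); (Omar, NULL, 1, NULL); (NULL, blue, NULL, 7); (NULL, navy, NULL, 9)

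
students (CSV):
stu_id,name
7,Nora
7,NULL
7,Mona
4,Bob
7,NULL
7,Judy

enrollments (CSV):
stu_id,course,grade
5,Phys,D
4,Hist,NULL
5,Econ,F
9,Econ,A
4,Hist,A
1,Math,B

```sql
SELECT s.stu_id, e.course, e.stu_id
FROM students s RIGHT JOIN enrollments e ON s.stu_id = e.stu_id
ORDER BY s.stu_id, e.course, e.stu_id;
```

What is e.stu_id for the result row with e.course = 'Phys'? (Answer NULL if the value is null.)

RIGHT JOIN keeps every row from `enrollments`; unmatched rows get NULL for `students`'s columns.
Matching on s.stu_id = e.stu_id.
Matched pairs: 2; unmatched e rows kept: 4.

5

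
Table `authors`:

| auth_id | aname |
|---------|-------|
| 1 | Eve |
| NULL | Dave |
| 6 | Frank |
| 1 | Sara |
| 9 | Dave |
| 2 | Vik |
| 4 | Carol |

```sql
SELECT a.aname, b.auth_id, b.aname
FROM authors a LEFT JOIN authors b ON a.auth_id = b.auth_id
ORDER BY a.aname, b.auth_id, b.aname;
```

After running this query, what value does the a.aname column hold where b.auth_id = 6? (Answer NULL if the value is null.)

Frank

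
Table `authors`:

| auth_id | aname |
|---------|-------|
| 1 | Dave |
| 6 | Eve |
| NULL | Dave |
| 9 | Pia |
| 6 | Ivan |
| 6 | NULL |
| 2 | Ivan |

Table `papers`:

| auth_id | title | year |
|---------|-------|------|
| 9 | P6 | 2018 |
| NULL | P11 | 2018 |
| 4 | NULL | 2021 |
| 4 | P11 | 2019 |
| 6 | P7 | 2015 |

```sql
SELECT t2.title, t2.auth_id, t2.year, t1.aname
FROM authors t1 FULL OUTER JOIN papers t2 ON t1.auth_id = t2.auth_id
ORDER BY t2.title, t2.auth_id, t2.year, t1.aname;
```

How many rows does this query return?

FULL OUTER JOIN keeps every row from both sides; unmatched rows get NULL for the other side's columns.
Matching on t1.auth_id = t2.auth_id. A NULL in a compared column never satisfies the condition.
- auth_id=1: no t2 row matches, row kept with t2 columns NULL.
- auth_id=6: 1 matching t2 row(s), so 1 row(s) emitted.
- auth_id=NULL: no t2 row matches, row kept with t2 columns NULL.
- auth_id=9: 1 matching t2 row(s), so 1 row(s) emitted.
- auth_id=6: 1 matching t2 row(s), so 1 row(s) emitted.
- auth_id=6: 1 matching t2 row(s), so 1 row(s) emitted.
- auth_id=2: no t2 row matches, row kept with t2 columns NULL.
- 3 t2 row(s) had no t1 match → kept, t1 columns NULL.
Total: 4 matched + 6 padded = 10 rows.

10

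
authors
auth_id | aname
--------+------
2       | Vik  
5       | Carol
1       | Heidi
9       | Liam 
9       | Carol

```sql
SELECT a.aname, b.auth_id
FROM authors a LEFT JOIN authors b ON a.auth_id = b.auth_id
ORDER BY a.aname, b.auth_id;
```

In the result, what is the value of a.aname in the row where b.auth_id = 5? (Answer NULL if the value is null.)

LEFT JOIN keeps every row from `authors a`; unmatched rows get NULL for `authors b`'s columns.
Matching on a.auth_id = b.auth_id.
- a[0] auth_id=2 → 1 match(es) in b → 1 row(s).
- a[1] auth_id=5 → 1 match(es) in b → 1 row(s).
- a[2] auth_id=1 → 1 match(es) in b → 1 row(s).
- a[3] auth_id=9 → 2 match(es) in b → 2 row(s).
- a[4] auth_id=9 → 2 match(es) in b → 2 row(s).

Carol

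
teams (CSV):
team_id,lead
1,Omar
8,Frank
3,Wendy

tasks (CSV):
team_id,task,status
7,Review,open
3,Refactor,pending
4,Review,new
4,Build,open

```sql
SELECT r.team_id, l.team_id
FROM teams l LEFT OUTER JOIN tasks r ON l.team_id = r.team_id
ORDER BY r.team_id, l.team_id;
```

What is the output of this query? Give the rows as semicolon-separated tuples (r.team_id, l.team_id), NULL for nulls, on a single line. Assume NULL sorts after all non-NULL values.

(3, 3); (NULL, 1); (NULL, 8)

LEFT JOIN keeps every row from `teams`; unmatched rows get NULL for `tasks`'s columns.
Matching on l.team_id = r.team_id.
Matched pairs: 1; unmatched l rows kept: 2.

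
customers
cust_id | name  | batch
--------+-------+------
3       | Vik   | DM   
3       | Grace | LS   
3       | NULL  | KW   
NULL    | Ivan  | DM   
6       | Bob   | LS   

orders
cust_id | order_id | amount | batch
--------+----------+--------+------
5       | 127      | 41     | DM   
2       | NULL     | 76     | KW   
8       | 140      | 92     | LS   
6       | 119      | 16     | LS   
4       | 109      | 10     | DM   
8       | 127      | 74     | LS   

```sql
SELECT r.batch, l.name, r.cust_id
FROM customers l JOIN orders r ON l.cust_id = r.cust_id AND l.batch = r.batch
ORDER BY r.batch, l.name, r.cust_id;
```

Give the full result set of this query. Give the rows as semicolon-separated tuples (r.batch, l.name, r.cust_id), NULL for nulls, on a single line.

(LS, Bob, 6)

INNER JOIN keeps only pairs where the ON condition holds.
Matching on l.cust_id = r.cust_id AND l.batch = r.batch. A NULL in a compared column never satisfies the condition.
- l[0] cust_id=3, batch=DM → no match; dropped.
- l[1] cust_id=3, batch=LS → no match; dropped.
- l[2] cust_id=3, batch=KW → no match; dropped.
- l[3] cust_id=NULL, batch=DM → no match; dropped.
- l[4] cust_id=6, batch=LS → 1 match(es) in r → 1 row(s).
After projecting and ordering:
r.batch | l.name | r.cust_id
LS | Bob | 6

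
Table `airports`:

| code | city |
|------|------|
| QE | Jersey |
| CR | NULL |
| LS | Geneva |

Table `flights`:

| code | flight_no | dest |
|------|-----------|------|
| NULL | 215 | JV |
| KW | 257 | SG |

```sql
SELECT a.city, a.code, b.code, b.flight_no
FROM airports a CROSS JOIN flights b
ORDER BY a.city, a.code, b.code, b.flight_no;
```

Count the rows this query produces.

CROSS JOIN pairs every row of `airports` with every row of `flights`: 3 × 2 = 6 rows.

6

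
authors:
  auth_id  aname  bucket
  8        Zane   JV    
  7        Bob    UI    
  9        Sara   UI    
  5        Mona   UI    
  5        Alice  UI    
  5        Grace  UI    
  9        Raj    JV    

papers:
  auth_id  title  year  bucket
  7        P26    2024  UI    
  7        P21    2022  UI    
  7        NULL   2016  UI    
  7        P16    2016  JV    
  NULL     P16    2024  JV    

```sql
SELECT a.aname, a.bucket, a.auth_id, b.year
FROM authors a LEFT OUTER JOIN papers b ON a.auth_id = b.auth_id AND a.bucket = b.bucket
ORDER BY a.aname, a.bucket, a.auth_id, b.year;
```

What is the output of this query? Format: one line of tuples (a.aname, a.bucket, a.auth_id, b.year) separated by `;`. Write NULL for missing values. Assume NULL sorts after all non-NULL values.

LEFT JOIN keeps every row from `authors`; unmatched rows get NULL for `papers`'s columns.
Matching on a.auth_id = b.auth_id AND a.bucket = b.bucket. A NULL in a compared column never satisfies the condition.
- a row (auth_id=8, bucket=JV): no match → kept, b columns NULL.
- a row (auth_id=7, bucket=UI): matches 3 b row(s) → 3 output row(s).
- a row (auth_id=9, bucket=UI): no match → kept, b columns NULL.
- a row (auth_id=5, bucket=UI): no match → kept, b columns NULL.
- a row (auth_id=5, bucket=UI): no match → kept, b columns NULL.
- a row (auth_id=5, bucket=UI): no match → kept, b columns NULL.
- a row (auth_id=9, bucket=JV): no match → kept, b columns NULL.
After projecting and ordering:
a.aname | a.bucket | a.auth_id | b.year
Alice | UI | 5 | NULL
Bob | UI | 7 | 2016
Bob | UI | 7 | 2022
Bob | UI | 7 | 2024
Grace | UI | 5 | NULL
Mona | UI | 5 | NULL
Raj | JV | 9 | NULL
Sara | UI | 9 | NULL
Zane | JV | 8 | NULL

(Alice, UI, 5, NULL); (Bob, UI, 7, 2016); (Bob, UI, 7, 2022); (Bob, UI, 7, 2024); (Grace, UI, 5, NULL); (Mona, UI, 5, NULL); (Raj, JV, 9, NULL); (Sara, UI, 9, NULL); (Zane, JV, 8, NULL)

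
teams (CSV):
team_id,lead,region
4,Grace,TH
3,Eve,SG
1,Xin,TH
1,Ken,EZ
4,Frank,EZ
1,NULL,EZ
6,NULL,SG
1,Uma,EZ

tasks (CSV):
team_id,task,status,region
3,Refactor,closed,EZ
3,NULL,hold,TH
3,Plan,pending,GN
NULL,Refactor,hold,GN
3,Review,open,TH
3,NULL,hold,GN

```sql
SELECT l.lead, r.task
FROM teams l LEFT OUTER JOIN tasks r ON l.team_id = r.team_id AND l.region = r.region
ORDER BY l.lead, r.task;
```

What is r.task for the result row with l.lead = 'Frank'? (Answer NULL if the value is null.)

LEFT JOIN keeps every row from `teams`; unmatched rows get NULL for `tasks`'s columns.
Matching on l.team_id = r.team_id AND l.region = r.region. A NULL in a compared column never satisfies the condition.
Matched pairs: 0; unmatched l rows kept: 8.

NULL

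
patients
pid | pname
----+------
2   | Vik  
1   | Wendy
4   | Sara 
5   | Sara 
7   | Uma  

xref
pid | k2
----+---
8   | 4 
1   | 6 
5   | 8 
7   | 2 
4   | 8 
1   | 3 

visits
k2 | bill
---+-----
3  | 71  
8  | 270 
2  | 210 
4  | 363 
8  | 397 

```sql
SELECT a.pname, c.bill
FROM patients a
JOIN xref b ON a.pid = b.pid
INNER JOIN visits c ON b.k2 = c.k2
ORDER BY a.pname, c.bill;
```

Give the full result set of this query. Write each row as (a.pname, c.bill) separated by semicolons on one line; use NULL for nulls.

Step 1 — a INNER JOIN b on pid → 5 row(s).
Then INNER JOIN `visits c` on k2: keep only rows whose b.k2 appears in c.

(Sara, 270); (Sara, 270); (Sara, 397); (Sara, 397); (Uma, 210); (Wendy, 71)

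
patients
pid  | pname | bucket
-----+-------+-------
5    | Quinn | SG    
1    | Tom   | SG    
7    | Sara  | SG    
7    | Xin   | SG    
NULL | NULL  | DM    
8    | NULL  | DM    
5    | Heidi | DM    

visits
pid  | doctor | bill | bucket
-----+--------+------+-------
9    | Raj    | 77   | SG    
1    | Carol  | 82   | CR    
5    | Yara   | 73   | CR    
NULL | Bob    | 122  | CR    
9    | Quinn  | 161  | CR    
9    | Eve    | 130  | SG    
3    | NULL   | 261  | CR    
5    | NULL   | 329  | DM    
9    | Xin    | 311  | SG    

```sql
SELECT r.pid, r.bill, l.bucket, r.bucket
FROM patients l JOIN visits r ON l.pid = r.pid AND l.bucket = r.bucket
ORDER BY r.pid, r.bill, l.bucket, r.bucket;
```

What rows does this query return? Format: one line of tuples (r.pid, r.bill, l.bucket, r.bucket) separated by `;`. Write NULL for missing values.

INNER JOIN keeps only pairs where the ON condition holds.
Matching on l.pid = r.pid AND l.bucket = r.bucket. A NULL in a compared column never satisfies the condition.
- l row (pid=5, bucket=SG): no match → dropped.
- l row (pid=1, bucket=SG): no match → dropped.
- l row (pid=7, bucket=SG): no match → dropped.
- l row (pid=7, bucket=SG): no match → dropped.
- l row (pid=NULL, bucket=DM): no match → dropped.
- l row (pid=8, bucket=DM): no match → dropped.
- l row (pid=5, bucket=DM): matches 1 r row(s) → 1 output row(s).
After projecting and ordering:
r.pid | r.bill | l.bucket | r.bucket
5 | 329 | DM | DM

(5, 329, DM, DM)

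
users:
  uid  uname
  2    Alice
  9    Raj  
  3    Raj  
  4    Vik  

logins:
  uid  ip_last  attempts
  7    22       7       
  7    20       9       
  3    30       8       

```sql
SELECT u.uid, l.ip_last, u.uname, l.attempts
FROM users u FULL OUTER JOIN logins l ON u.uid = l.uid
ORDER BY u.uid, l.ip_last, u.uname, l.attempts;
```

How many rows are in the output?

FULL OUTER JOIN keeps every row from both sides; unmatched rows get NULL for the other side's columns.
Matching on u.uid = l.uid.
- uid=2: no l row matches, row kept with l columns NULL.
- uid=9: no l row matches, row kept with l columns NULL.
- uid=3: 1 matching l row(s), so 1 row(s) emitted.
- uid=4: no l row matches, row kept with l columns NULL.
- 2 row(s) from l found no u partner → padded with NULL.
Total: 1 matched + 5 padded = 6 rows.

6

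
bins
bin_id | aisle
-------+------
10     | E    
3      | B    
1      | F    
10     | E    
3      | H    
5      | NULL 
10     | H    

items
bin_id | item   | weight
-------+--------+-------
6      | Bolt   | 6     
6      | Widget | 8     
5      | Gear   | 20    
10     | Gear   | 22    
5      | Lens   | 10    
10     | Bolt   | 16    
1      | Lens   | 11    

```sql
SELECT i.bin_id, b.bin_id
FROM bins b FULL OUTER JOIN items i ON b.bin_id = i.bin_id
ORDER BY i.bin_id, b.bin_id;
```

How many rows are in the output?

13

FULL OUTER JOIN keeps every row from both sides; unmatched rows get NULL for the other side's columns.
Matching on b.bin_id = i.bin_id.
Matched pairs: 9; unmatched b rows kept: 2; unmatched i rows kept: 2.
Total: 9 matched + 4 padded = 13 rows.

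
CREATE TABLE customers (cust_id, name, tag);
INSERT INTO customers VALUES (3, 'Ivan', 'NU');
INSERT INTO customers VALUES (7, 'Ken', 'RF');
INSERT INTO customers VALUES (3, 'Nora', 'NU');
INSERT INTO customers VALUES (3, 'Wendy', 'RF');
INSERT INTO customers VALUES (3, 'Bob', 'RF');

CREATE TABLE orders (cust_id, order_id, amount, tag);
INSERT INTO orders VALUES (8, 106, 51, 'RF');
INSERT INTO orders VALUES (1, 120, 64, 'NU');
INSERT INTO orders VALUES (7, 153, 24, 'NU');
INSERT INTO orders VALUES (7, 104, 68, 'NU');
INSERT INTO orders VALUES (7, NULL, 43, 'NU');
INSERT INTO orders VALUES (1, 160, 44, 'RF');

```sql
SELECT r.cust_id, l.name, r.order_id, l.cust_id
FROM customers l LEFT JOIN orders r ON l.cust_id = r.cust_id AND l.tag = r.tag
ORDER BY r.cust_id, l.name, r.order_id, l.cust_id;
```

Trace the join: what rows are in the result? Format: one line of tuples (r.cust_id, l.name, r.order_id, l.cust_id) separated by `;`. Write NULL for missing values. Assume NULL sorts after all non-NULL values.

LEFT JOIN keeps every row from `customers`; unmatched rows get NULL for `orders`'s columns.
Matching on l.cust_id = r.cust_id AND l.tag = r.tag.
Matched pairs: 0; unmatched l rows kept: 5.

(NULL, Bob, NULL, 3); (NULL, Ivan, NULL, 3); (NULL, Ken, NULL, 7); (NULL, Nora, NULL, 3); (NULL, Wendy, NULL, 3)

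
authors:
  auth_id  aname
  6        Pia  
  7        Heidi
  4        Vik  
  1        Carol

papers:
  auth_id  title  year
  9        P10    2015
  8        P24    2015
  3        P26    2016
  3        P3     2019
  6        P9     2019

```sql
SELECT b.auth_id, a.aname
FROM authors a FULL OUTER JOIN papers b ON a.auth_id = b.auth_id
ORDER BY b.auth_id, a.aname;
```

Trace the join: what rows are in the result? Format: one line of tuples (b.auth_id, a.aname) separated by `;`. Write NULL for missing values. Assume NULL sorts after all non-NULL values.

FULL OUTER JOIN keeps every row from both sides; unmatched rows get NULL for the other side's columns.
Matching on a.auth_id = b.auth_id.
Matched pairs: 1; unmatched a rows kept: 3; unmatched b rows kept: 4.

(3, NULL); (3, NULL); (6, Pia); (8, NULL); (9, NULL); (NULL, Carol); (NULL, Heidi); (NULL, Vik)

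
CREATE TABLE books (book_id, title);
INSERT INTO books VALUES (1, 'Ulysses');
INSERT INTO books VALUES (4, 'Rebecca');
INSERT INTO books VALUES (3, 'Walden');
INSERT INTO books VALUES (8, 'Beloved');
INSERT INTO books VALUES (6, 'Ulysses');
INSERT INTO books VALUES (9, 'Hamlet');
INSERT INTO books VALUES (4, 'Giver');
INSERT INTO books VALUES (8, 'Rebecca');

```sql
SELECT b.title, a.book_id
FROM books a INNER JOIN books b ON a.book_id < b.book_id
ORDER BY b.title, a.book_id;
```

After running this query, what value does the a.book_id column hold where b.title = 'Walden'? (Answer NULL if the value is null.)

1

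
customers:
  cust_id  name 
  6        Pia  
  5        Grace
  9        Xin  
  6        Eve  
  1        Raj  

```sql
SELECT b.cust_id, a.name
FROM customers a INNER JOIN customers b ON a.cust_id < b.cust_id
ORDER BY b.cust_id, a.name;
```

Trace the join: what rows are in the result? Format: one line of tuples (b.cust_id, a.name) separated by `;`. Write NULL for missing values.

(5, Raj); (6, Grace); (6, Grace); (6, Raj); (6, Raj); (9, Eve); (9, Grace); (9, Pia); (9, Raj)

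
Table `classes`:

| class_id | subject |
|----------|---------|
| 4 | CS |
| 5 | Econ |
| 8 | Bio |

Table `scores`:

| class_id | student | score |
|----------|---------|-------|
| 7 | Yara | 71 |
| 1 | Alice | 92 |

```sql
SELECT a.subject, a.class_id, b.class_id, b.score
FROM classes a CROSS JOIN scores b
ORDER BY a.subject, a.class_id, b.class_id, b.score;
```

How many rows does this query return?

6

CROSS JOIN pairs every row of `classes` with every row of `scores`: 3 × 2 = 6 rows.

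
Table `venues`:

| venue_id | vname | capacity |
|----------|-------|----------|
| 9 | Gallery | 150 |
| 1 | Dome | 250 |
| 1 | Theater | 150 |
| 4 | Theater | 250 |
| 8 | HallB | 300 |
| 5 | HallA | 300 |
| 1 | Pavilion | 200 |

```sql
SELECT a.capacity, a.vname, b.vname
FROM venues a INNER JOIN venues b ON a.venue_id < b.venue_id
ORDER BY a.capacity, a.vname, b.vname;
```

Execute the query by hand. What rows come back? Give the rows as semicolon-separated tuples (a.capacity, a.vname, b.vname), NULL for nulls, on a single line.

(150, Theater, Gallery); (150, Theater, HallA); (150, Theater, HallB); (150, Theater, Theater); (200, Pavilion, Gallery); (200, Pavilion, HallA); (200, Pavilion, HallB); (200, Pavilion, Theater); (250, Dome, Gallery); (250, Dome, HallA); (250, Dome, HallB); (250, Dome, Theater); (250, Theater, Gallery); (250, Theater, HallA); (250, Theater, HallB); (300, HallA, Gallery); (300, HallA, HallB); (300, HallB, Gallery)

INNER JOIN keeps only pairs where the ON condition holds.
Matching on a.venue_id < b.venue_id.
- a[0] venue_id=9 → no match; dropped.
- a[1] venue_id=1 → 4 match(es) in b → 4 row(s).
- a[2] venue_id=1 → 4 match(es) in b → 4 row(s).
- a[3] venue_id=4 → 3 match(es) in b → 3 row(s).
- a[4] venue_id=8 → 1 match(es) in b → 1 row(s).
- a[5] venue_id=5 → 2 match(es) in b → 2 row(s).
- a[6] venue_id=1 → 4 match(es) in b → 4 row(s).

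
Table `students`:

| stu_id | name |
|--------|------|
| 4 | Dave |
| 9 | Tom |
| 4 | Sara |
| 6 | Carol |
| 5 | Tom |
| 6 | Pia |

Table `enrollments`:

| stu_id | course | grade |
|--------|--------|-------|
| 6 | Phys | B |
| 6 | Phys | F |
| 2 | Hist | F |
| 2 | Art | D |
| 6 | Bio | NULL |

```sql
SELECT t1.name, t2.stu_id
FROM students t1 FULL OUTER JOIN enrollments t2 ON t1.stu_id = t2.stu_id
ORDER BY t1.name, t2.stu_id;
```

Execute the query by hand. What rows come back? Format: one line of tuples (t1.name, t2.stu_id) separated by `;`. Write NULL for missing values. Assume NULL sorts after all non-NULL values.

FULL OUTER JOIN keeps every row from both sides; unmatched rows get NULL for the other side's columns.
Matching on t1.stu_id = t2.stu_id.
- t1 row (stu_id=4): no match → kept, t2 columns NULL.
- t1 row (stu_id=9): no match → kept, t2 columns NULL.
- t1 row (stu_id=4): no match → kept, t2 columns NULL.
- t1 row (stu_id=6): matches 3 t2 row(s) → 3 output row(s).
- t1 row (stu_id=5): no match → kept, t2 columns NULL.
- t1 row (stu_id=6): matches 3 t2 row(s) → 3 output row(s).
- 2 t2 row(s) had no t1 match → kept, t1 columns NULL.

(Carol, 6); (Carol, 6); (Carol, 6); (Dave, NULL); (Pia, 6); (Pia, 6); (Pia, 6); (Sara, NULL); (Tom, NULL); (Tom, NULL); (NULL, 2); (NULL, 2)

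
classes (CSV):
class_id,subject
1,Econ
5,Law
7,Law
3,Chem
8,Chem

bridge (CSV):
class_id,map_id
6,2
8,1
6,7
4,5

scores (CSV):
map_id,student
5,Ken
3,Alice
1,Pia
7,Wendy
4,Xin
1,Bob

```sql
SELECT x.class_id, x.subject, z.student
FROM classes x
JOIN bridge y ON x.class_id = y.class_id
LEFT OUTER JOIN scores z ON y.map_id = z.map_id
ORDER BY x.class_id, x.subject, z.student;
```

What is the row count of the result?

2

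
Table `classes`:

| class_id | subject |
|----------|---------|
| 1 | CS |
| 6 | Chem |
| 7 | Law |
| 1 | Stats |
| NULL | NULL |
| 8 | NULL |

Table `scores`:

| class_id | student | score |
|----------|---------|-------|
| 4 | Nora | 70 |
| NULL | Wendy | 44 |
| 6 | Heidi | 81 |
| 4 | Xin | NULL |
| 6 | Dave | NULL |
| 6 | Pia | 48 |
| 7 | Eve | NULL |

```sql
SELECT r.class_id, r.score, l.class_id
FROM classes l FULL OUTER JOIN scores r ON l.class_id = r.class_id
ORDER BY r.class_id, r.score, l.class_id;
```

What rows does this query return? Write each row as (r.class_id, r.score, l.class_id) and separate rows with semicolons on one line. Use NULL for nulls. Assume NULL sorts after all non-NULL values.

(4, 70, NULL); (4, NULL, NULL); (6, 48, 6); (6, 81, 6); (6, NULL, 6); (7, NULL, 7); (NULL, 44, NULL); (NULL, NULL, 1); (NULL, NULL, 1); (NULL, NULL, 8); (NULL, NULL, NULL)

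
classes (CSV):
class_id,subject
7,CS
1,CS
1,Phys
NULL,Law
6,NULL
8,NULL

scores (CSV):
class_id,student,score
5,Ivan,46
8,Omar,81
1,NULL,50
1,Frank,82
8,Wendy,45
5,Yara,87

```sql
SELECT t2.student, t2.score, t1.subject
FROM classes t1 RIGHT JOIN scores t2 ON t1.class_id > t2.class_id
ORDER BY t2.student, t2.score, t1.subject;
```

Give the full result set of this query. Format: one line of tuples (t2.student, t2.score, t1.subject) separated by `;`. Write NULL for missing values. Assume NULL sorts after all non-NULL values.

RIGHT JOIN keeps every row from `scores`; unmatched rows get NULL for `classes`'s columns.
Matching on t1.class_id > t2.class_id. A NULL in a compared column never satisfies the condition.
- t1 row (class_id=7): matches 4 t2 row(s) → 4 output row(s).
- t1 row (class_id=1): no match.
- t1 row (class_id=1): no match.
- t1 row (class_id=NULL): no match.
- t1 row (class_id=6): matches 4 t2 row(s) → 4 output row(s).
- t1 row (class_id=8): matches 4 t2 row(s) → 4 output row(s).
- plus 2 unmatched t2 row(s), each kept with NULL t1 columns.

(Frank, 82, CS); (Frank, 82, NULL); (Frank, 82, NULL); (Ivan, 46, CS); (Ivan, 46, NULL); (Ivan, 46, NULL); (Omar, 81, NULL); (Wendy, 45, NULL); (Yara, 87, CS); (Yara, 87, NULL); (Yara, 87, NULL); (NULL, 50, CS); (NULL, 50, NULL); (NULL, 50, NULL)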